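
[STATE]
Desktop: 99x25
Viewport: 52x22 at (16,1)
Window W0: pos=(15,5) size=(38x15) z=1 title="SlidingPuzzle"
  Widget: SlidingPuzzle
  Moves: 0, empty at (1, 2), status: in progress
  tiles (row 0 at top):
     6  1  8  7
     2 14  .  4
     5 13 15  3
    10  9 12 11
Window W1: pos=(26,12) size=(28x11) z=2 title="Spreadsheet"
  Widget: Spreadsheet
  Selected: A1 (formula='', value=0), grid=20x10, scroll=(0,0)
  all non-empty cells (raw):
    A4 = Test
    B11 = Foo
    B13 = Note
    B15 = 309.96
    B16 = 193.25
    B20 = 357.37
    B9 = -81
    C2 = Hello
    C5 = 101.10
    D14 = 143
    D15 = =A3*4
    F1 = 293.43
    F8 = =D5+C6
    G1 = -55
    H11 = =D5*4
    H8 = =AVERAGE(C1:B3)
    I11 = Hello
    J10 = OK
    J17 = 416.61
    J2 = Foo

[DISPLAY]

                                                    
                                                    
                                                    
                                                    
━━━━━━━━━━━━━━━━━━━━━━━━━━━━━━━━━━━━┓               
 SlidingPuzzle                      ┃               
────────────────────────────────────┨               
┌────┬────┬────┬────┐               ┃               
│  6 │  1 │  8 │  7 │               ┃               
├────┼────┼────┼────┤               ┃               
│  2 │ 14 │    │  4 │               ┃               
├────┼────┏━━━━━━━━━━━━━━━━━━━━━━━━━━┓              
│  5 │ 13 ┃ Spreadsheet              ┃              
├────┼────┠──────────────────────────┨              
│ 10 │  9 ┃A1:                       ┃              
└────┴────┃       A       B       C  ┃              
Moves: 0  ┃--------------------------┃              
          ┃  1      [0]       0      ┃              
━━━━━━━━━━┃  2        0       0Hello ┃              
          ┃  3        0       0      ┃              
          ┃  4 Test           0      ┃              
          ┗━━━━━━━━━━━━━━━━━━━━━━━━━━┛              


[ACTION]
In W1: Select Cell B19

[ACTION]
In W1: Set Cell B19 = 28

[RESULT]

                                                    
                                                    
                                                    
                                                    
━━━━━━━━━━━━━━━━━━━━━━━━━━━━━━━━━━━━┓               
 SlidingPuzzle                      ┃               
────────────────────────────────────┨               
┌────┬────┬────┬────┐               ┃               
│  6 │  1 │  8 │  7 │               ┃               
├────┼────┼────┼────┤               ┃               
│  2 │ 14 │    │  4 │               ┃               
├────┼────┏━━━━━━━━━━━━━━━━━━━━━━━━━━┓              
│  5 │ 13 ┃ Spreadsheet              ┃              
├────┼────┠──────────────────────────┨              
│ 10 │  9 ┃B19: 28                   ┃              
└────┴────┃       A       B       C  ┃              
Moves: 0  ┃--------------------------┃              
          ┃  1        0       0      ┃              
━━━━━━━━━━┃  2        0       0Hello ┃              
          ┃  3        0       0      ┃              
          ┃  4 Test           0      ┃              
          ┗━━━━━━━━━━━━━━━━━━━━━━━━━━┛              


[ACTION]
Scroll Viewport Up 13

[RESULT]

                                                    
                                                    
                                                    
                                                    
                                                    
━━━━━━━━━━━━━━━━━━━━━━━━━━━━━━━━━━━━┓               
 SlidingPuzzle                      ┃               
────────────────────────────────────┨               
┌────┬────┬────┬────┐               ┃               
│  6 │  1 │  8 │  7 │               ┃               
├────┼────┼────┼────┤               ┃               
│  2 │ 14 │    │  4 │               ┃               
├────┼────┏━━━━━━━━━━━━━━━━━━━━━━━━━━┓              
│  5 │ 13 ┃ Spreadsheet              ┃              
├────┼────┠──────────────────────────┨              
│ 10 │  9 ┃B19: 28                   ┃              
└────┴────┃       A       B       C  ┃              
Moves: 0  ┃--------------------------┃              
          ┃  1        0       0      ┃              
━━━━━━━━━━┃  2        0       0Hello ┃              
          ┃  3        0       0      ┃              
          ┃  4 Test           0      ┃              


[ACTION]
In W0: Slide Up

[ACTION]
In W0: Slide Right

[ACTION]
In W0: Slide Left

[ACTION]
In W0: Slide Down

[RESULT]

                                                    
                                                    
                                                    
                                                    
                                                    
━━━━━━━━━━━━━━━━━━━━━━━━━━━━━━━━━━━━┓               
 SlidingPuzzle                      ┃               
────────────────────────────────────┨               
┌────┬────┬────┬────┐               ┃               
│  6 │  1 │  8 │  7 │               ┃               
├────┼────┼────┼────┤               ┃               
│  2 │ 14 │    │  4 │               ┃               
├────┼────┏━━━━━━━━━━━━━━━━━━━━━━━━━━┓              
│  5 │ 13 ┃ Spreadsheet              ┃              
├────┼────┠──────────────────────────┨              
│ 10 │  9 ┃B19: 28                   ┃              
└────┴────┃       A       B       C  ┃              
Moves: 4  ┃--------------------------┃              
          ┃  1        0       0      ┃              
━━━━━━━━━━┃  2        0       0Hello ┃              
          ┃  3        0       0      ┃              
          ┃  4 Test           0      ┃              


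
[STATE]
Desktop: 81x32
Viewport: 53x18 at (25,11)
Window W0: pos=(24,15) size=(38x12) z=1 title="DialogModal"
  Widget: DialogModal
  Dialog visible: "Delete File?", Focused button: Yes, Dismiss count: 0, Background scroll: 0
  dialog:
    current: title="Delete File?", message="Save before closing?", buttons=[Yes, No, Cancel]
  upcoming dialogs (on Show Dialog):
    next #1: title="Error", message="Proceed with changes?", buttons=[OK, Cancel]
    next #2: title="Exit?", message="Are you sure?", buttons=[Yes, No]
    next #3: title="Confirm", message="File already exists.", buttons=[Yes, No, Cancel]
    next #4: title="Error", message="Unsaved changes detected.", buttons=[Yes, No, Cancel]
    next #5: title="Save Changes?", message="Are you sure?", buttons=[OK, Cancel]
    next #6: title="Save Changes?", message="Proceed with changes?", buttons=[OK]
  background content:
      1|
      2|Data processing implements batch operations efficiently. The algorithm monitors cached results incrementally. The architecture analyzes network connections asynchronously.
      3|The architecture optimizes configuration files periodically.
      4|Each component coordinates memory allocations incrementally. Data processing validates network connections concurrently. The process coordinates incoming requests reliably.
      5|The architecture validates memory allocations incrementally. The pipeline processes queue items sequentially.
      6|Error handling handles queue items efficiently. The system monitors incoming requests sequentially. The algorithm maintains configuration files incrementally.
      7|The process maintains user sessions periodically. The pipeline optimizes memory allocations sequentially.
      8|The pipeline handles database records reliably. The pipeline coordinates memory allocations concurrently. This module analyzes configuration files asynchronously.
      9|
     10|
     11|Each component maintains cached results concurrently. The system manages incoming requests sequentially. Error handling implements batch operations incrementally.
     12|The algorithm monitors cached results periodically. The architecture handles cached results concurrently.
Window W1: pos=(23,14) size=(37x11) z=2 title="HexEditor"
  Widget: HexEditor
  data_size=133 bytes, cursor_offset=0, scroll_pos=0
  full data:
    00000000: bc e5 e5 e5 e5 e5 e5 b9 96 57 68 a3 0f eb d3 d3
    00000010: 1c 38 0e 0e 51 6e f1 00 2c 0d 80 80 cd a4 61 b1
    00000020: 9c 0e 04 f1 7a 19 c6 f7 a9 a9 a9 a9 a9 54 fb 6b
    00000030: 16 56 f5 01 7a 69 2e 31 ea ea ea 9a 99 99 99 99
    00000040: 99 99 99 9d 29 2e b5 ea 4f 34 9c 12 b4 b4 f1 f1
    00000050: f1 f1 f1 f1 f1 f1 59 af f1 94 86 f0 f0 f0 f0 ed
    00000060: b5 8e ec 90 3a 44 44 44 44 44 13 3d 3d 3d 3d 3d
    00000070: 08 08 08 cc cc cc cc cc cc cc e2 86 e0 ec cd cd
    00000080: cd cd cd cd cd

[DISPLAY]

                                                     
                                                     
                                                     
━━━━━━━━━━━━━━━━━━━━━━━━━━━━━━━━━━┓                  
HexEditor                         ┃━┓                
──────────────────────────────────┨ ┃                
0000000  BC e5 e5 e5 e5 e5 e5 b9  ┃─┨                
0000010  1c 38 0e 0e 51 6e f1 00  ┃ ┃                
0000020  9c 0e 04 f1 7a 19 c6 f7  ┃e┃                
0000030  16 56 f5 01 7a 69 2e 31  ┃a┃                
0000040  99 99 99 9d 29 2e b5 ea  ┃l┃                
0000050  f1 f1 f1 f1 f1 f1 59 af  ┃l┃                
0000060  b5 8e ec 90 3a 44 44 44  ┃e┃                
━━━━━━━━━━━━━━━━━━━━━━━━━━━━━━━━━━┛ ┃                
The pipeline handles database record┃                
━━━━━━━━━━━━━━━━━━━━━━━━━━━━━━━━━━━━┛                
                                                     
                                                     


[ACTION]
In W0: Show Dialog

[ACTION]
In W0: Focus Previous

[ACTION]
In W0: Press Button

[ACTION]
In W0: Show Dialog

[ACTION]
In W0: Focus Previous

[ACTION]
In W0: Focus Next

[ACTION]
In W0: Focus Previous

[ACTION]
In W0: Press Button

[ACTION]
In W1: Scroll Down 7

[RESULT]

                                                     
                                                     
                                                     
━━━━━━━━━━━━━━━━━━━━━━━━━━━━━━━━━━┓                  
HexEditor                         ┃━┓                
──────────────────────────────────┨ ┃                
0000070  08 08 08 cc cc cc cc cc  ┃─┨                
0000080  cd cd cd cd cd           ┃ ┃                
                                  ┃e┃                
                                  ┃a┃                
                                  ┃l┃                
                                  ┃l┃                
                                  ┃e┃                
━━━━━━━━━━━━━━━━━━━━━━━━━━━━━━━━━━┛ ┃                
The pipeline handles database record┃                
━━━━━━━━━━━━━━━━━━━━━━━━━━━━━━━━━━━━┛                
                                                     
                                                     


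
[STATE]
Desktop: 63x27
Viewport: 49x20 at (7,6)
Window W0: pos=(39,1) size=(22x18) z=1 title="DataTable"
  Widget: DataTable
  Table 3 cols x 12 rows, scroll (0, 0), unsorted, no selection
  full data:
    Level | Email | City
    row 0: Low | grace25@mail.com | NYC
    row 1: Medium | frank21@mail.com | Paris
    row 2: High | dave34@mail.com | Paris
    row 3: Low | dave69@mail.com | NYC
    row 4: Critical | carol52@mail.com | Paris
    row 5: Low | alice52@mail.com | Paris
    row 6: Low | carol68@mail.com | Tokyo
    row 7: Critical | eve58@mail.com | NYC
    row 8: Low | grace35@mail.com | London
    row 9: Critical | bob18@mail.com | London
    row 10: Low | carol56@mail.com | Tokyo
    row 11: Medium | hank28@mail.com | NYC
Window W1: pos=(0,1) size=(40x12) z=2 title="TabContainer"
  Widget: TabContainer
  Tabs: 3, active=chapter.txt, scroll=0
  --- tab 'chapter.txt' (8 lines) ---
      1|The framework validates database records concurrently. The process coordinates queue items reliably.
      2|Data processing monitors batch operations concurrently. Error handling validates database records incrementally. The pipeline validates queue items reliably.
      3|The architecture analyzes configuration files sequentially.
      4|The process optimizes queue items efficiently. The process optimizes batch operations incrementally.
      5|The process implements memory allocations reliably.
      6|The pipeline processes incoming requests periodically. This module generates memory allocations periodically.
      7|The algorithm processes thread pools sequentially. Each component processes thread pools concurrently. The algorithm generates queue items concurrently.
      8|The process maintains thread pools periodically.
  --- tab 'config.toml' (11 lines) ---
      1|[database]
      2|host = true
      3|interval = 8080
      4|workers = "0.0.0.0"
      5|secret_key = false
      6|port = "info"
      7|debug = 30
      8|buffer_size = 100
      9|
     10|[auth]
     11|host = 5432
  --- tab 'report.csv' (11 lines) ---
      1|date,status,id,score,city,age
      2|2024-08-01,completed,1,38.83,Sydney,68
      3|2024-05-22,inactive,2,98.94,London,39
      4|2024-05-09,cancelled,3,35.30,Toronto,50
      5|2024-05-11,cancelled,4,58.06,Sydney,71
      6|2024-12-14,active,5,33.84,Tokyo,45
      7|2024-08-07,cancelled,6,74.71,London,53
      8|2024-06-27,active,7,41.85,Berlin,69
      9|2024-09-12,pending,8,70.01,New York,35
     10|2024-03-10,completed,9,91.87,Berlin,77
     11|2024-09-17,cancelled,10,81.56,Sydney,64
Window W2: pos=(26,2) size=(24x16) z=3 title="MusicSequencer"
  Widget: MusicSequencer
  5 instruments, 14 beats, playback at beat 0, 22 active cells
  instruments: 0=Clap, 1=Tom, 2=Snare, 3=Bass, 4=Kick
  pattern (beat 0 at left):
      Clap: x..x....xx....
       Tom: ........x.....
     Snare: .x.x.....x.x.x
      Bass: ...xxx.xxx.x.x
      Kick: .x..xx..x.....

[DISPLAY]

amework validates d┃  Clap█··█····██····  ┃race25
rocessing monitors ┃   Tom········█·····  ┃rank21
chitecture analyzes┃ Snare·█·█·····█·█·█  ┃ave34@
ocess optimizes que┃  Bass···███·███·█·█  ┃ave69@
ocess implements me┃  Kick·█··██··█·····  ┃arol52
peline processes in┃                      ┃lice52
━━━━━━━━━━━━━━━━━━━┃                      ┃arol68
                   ┃                      ┃ve58@m
                   ┃                      ┃race35
                   ┃                      ┃ob18@m
                   ┃                      ┃arol56
                   ┗━━━━━━━━━━━━━━━━━━━━━━┛ank28@
                                ┗━━━━━━━━━━━━━━━━
                                                 
                                                 
                                                 
                                                 
                                                 
                                                 
                                                 


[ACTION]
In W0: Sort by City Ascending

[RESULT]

amework validates d┃  Clap█··█····██····  ┃race35
rocessing monitors ┃   Tom········█·····  ┃ob18@m
chitecture analyzes┃ Snare·█·█·····█·█·█  ┃race25
ocess optimizes que┃  Bass···███·███·█·█  ┃ave69@
ocess implements me┃  Kick·█··██··█·····  ┃ve58@m
peline processes in┃                      ┃ank28@
━━━━━━━━━━━━━━━━━━━┃                      ┃rank21
                   ┃                      ┃ave34@
                   ┃                      ┃arol52
                   ┃                      ┃lice52
                   ┃                      ┃arol68
                   ┗━━━━━━━━━━━━━━━━━━━━━━┛arol56
                                ┗━━━━━━━━━━━━━━━━
                                                 
                                                 
                                                 
                                                 
                                                 
                                                 
                                                 


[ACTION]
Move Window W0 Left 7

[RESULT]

amework validates d┃  Clap█··█····██····  ┃mai┃  
rocessing monitors ┃   Tom········█·····  ┃il.┃  
chitecture analyzes┃ Snare·█·█·····█·█·█  ┃mai┃  
ocess optimizes que┃  Bass···███·███·█·█  ┃ail┃  
ocess implements me┃  Kick·█··██··█·····  ┃il.┃  
peline processes in┃                      ┃ail┃  
━━━━━━━━━━━━━━━━━━━┃                      ┃mai┃  
                   ┃                      ┃ail┃  
                   ┃                      ┃mai┃  
                   ┃                      ┃mai┃  
                   ┃                      ┃mai┃  
                   ┗━━━━━━━━━━━━━━━━━━━━━━┛mai┃  
                         ┗━━━━━━━━━━━━━━━━━━━━┛  
                                                 
                                                 
                                                 
                                                 
                                                 
                                                 
                                                 


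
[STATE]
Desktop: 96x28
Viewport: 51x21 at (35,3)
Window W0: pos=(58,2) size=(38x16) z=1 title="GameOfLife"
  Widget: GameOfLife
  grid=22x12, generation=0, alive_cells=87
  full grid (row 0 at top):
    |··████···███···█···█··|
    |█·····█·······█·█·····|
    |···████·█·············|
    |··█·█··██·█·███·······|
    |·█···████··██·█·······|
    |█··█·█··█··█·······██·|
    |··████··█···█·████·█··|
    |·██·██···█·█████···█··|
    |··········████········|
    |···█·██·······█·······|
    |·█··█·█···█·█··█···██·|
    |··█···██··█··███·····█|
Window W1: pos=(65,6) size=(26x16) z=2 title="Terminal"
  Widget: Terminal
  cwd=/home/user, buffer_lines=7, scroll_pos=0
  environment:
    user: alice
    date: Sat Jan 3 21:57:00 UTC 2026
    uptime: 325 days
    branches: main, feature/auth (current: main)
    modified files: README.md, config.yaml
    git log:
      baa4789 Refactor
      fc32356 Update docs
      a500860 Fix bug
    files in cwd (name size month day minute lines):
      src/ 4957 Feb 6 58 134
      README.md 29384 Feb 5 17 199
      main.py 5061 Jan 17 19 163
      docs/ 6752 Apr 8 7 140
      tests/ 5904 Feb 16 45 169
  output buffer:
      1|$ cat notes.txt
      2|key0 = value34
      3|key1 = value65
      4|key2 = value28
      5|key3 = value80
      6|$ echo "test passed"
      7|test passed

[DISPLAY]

                       ┃ GameOfLife                
                       ┠───────────────────────────
                       ┃Gen: 0                     
                       ┃··████┏━━━━━━━━━━━━━━━━━━━━
                       ┃█·····┃ Terminal           
                       ┃···███┠────────────────────
                       ┃··█·█·┃$ cat notes.txt     
                       ┃·█···█┃key0 = value34      
                       ┃█··█·█┃key1 = value65      
                       ┃··████┃key2 = value28      
                       ┃·██·██┃key3 = value80      
                       ┃······┃$ echo "test passed"
                       ┃···█·█┃test passed         
                       ┃·█··█·┃$ █                 
                       ┗━━━━━━┃                    
                              ┃                    
                              ┃                    
                              ┃                    
                              ┗━━━━━━━━━━━━━━━━━━━━
                                                   
                                                   


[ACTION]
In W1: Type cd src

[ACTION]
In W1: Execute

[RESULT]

                       ┃ GameOfLife                
                       ┠───────────────────────────
                       ┃Gen: 0                     
                       ┃··████┏━━━━━━━━━━━━━━━━━━━━
                       ┃█·····┃ Terminal           
                       ┃···███┠────────────────────
                       ┃··█·█·┃$ cat notes.txt     
                       ┃·█···█┃key0 = value34      
                       ┃█··█·█┃key1 = value65      
                       ┃··████┃key2 = value28      
                       ┃·██·██┃key3 = value80      
                       ┃······┃$ echo "test passed"
                       ┃···█·█┃test passed         
                       ┃·█··█·┃$ cd src            
                       ┗━━━━━━┃                    
                              ┃$ █                 
                              ┃                    
                              ┃                    
                              ┗━━━━━━━━━━━━━━━━━━━━
                                                   
                                                   


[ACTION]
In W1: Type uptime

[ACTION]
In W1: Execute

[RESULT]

                       ┃ GameOfLife                
                       ┠───────────────────────────
                       ┃Gen: 0                     
                       ┃··████┏━━━━━━━━━━━━━━━━━━━━
                       ┃█·····┃ Terminal           
                       ┃···███┠────────────────────
                       ┃··█·█·┃$ cat notes.txt     
                       ┃·█···█┃key0 = value34      
                       ┃█··█·█┃key1 = value65      
                       ┃··████┃key2 = value28      
                       ┃·██·██┃key3 = value80      
                       ┃······┃$ echo "test passed"
                       ┃···█·█┃test passed         
                       ┃·█··█·┃$ cd src            
                       ┗━━━━━━┃                    
                              ┃$ uptime            
                              ┃ 10:00  up 325 days 
                              ┃$ █                 
                              ┗━━━━━━━━━━━━━━━━━━━━
                                                   
                                                   


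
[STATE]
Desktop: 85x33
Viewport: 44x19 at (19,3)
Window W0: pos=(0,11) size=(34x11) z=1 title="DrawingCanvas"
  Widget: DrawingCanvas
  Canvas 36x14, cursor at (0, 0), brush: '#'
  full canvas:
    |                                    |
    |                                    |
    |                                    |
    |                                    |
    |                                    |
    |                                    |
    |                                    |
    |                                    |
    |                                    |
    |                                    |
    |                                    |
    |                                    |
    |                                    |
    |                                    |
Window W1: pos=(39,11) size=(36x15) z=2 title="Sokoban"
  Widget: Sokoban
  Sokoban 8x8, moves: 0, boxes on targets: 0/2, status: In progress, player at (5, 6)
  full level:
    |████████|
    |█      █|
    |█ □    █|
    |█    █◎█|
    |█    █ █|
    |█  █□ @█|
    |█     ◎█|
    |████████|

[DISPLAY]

                                            
                                            
                                            
                                            
                                            
                                            
                                            
                                            
━━━━━━━━━━━━━━┓     ┏━━━━━━━━━━━━━━━━━━━━━━━
              ┃     ┃ Sokoban               
──────────────┨     ┠───────────────────────
              ┃     ┃████████               
              ┃     ┃█      █               
              ┃     ┃█ □    █               
              ┃     ┃█    █◎█               
              ┃     ┃█    █ █               
              ┃     ┃█  █□ @█               
              ┃     ┃█     ◎█               
━━━━━━━━━━━━━━┛     ┃████████               


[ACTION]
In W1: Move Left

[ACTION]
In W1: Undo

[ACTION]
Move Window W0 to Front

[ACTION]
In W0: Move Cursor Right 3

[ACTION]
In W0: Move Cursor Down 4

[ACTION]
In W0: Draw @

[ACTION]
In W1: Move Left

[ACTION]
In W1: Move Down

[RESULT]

                                            
                                            
                                            
                                            
                                            
                                            
                                            
                                            
━━━━━━━━━━━━━━┓     ┏━━━━━━━━━━━━━━━━━━━━━━━
              ┃     ┃ Sokoban               
──────────────┨     ┠───────────────────────
              ┃     ┃████████               
              ┃     ┃█      █               
              ┃     ┃█ □    █               
              ┃     ┃█    █◎█               
              ┃     ┃█    █ █               
              ┃     ┃█  █□  █               
              ┃     ┃█    @◎█               
━━━━━━━━━━━━━━┛     ┃████████               


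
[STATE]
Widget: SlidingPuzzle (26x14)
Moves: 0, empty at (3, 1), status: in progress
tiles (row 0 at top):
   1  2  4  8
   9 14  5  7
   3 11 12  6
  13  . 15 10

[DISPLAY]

┌────┬────┬────┬────┐     
│  1 │  2 │  4 │  8 │     
├────┼────┼────┼────┤     
│  9 │ 14 │  5 │  7 │     
├────┼────┼────┼────┤     
│  3 │ 11 │ 12 │  6 │     
├────┼────┼────┼────┤     
│ 13 │    │ 15 │ 10 │     
└────┴────┴────┴────┘     
Moves: 0                  
                          
                          
                          
                          


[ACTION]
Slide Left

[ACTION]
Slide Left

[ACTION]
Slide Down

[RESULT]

┌────┬────┬────┬────┐     
│  1 │  2 │  4 │  8 │     
├────┼────┼────┼────┤     
│  9 │ 14 │  5 │  7 │     
├────┼────┼────┼────┤     
│  3 │ 11 │ 12 │    │     
├────┼────┼────┼────┤     
│ 13 │ 15 │ 10 │  6 │     
└────┴────┴────┴────┘     
Moves: 3                  
                          
                          
                          
                          


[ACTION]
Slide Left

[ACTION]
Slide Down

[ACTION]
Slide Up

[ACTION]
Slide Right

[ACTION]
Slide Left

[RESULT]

┌────┬────┬────┬────┐     
│  1 │  2 │  4 │  8 │     
├────┼────┼────┼────┤     
│  9 │ 14 │  5 │  7 │     
├────┼────┼────┼────┤     
│  3 │ 11 │ 12 │    │     
├────┼────┼────┼────┤     
│ 13 │ 15 │ 10 │  6 │     
└────┴────┴────┴────┘     
Moves: 7                  
                          
                          
                          
                          


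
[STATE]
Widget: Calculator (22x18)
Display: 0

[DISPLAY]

                     0
┌───┬───┬───┬───┐     
│ 7 │ 8 │ 9 │ ÷ │     
├───┼───┼───┼───┤     
│ 4 │ 5 │ 6 │ × │     
├───┼───┼───┼───┤     
│ 1 │ 2 │ 3 │ - │     
├───┼───┼───┼───┤     
│ 0 │ . │ = │ + │     
├───┼───┼───┼───┤     
│ C │ MC│ MR│ M+│     
└───┴───┴───┴───┘     
                      
                      
                      
                      
                      
                      


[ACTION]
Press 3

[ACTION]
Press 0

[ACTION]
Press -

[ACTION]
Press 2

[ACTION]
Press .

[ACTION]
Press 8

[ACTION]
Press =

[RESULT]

                  27.2
┌───┬───┬───┬───┐     
│ 7 │ 8 │ 9 │ ÷ │     
├───┼───┼───┼───┤     
│ 4 │ 5 │ 6 │ × │     
├───┼───┼───┼───┤     
│ 1 │ 2 │ 3 │ - │     
├───┼───┼───┼───┤     
│ 0 │ . │ = │ + │     
├───┼───┼───┼───┤     
│ C │ MC│ MR│ M+│     
└───┴───┴───┴───┘     
                      
                      
                      
                      
                      
                      


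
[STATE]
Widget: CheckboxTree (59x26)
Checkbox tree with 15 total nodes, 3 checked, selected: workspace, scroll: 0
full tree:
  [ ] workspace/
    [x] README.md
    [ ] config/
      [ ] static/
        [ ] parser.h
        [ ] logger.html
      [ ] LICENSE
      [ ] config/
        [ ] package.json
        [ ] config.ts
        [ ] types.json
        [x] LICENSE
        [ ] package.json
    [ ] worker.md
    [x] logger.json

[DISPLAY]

>[-] workspace/                                            
   [x] README.md                                           
   [-] config/                                             
     [ ] static/                                           
       [ ] parser.h                                        
       [ ] logger.html                                     
     [ ] LICENSE                                           
     [-] config/                                           
       [ ] package.json                                    
       [ ] config.ts                                       
       [ ] types.json                                      
       [x] LICENSE                                         
       [ ] package.json                                    
   [ ] worker.md                                           
   [x] logger.json                                         
                                                           
                                                           
                                                           
                                                           
                                                           
                                                           
                                                           
                                                           
                                                           
                                                           
                                                           


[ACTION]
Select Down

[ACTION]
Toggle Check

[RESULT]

 [-] workspace/                                            
>  [ ] README.md                                           
   [-] config/                                             
     [ ] static/                                           
       [ ] parser.h                                        
       [ ] logger.html                                     
     [ ] LICENSE                                           
     [-] config/                                           
       [ ] package.json                                    
       [ ] config.ts                                       
       [ ] types.json                                      
       [x] LICENSE                                         
       [ ] package.json                                    
   [ ] worker.md                                           
   [x] logger.json                                         
                                                           
                                                           
                                                           
                                                           
                                                           
                                                           
                                                           
                                                           
                                                           
                                                           
                                                           


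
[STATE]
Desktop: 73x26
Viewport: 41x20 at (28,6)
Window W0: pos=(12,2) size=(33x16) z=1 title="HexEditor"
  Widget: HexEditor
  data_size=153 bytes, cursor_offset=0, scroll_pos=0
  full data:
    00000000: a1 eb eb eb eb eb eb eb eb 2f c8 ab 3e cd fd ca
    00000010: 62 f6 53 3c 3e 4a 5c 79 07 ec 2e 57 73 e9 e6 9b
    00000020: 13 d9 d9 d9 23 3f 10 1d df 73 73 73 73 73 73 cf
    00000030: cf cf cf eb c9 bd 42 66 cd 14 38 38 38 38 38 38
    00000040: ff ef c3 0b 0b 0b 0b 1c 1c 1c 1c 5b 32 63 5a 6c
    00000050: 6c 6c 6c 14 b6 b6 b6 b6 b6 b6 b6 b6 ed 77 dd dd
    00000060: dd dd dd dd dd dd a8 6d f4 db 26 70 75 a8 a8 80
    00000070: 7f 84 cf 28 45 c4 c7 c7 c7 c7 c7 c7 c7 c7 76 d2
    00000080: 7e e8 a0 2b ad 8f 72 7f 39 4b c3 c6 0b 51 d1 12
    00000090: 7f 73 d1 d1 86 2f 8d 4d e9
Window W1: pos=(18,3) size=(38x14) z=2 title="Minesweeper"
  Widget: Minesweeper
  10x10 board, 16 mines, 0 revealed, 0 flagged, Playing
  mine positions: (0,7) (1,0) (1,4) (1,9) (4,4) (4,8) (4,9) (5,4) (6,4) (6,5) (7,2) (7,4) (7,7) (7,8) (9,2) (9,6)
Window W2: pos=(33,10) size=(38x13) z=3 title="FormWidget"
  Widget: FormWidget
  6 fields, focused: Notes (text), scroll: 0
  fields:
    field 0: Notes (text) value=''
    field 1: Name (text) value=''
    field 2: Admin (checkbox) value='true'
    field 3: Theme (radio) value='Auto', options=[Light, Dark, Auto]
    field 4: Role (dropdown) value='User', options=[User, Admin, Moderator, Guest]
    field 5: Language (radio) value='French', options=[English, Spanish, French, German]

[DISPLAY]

■                          ┃             
■                          ┃             
■                          ┃             
■                          ┃             
■    ┏━━━━━━━━━━━━━━━━━━━━━━━━━━━━━━━━━━━
■    ┃ FormWidget                        
■    ┠───────────────────────────────────
■    ┃> Notes:      [                    
■    ┃  Name:       [                    
■    ┃  Admin:      [x]                  
━━━━━┃  Theme:      ( ) Light  ( ) Dark  
━━━━━┃  Role:       [User               ▼
     ┃  Language:   ( ) English  ( ) Span
     ┃                                   
     ┃                                   
     ┃                                   
     ┗━━━━━━━━━━━━━━━━━━━━━━━━━━━━━━━━━━━
                                         
                                         
                                         


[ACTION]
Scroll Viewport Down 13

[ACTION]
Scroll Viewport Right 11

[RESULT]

                       ┃                 
                       ┃                 
                       ┃                 
                       ┃                 
 ┏━━━━━━━━━━━━━━━━━━━━━━━━━━━━━━━━━━━━┓  
 ┃ FormWidget                         ┃  
 ┠────────────────────────────────────┨  
 ┃> Notes:      [                    ]┃  
 ┃  Name:       [                    ]┃  
 ┃  Admin:      [x]                   ┃  
━┃  Theme:      ( ) Light  ( ) Dark  (┃  
━┃  Role:       [User               ▼]┃  
 ┃  Language:   ( ) English  ( ) Spani┃  
 ┃                                    ┃  
 ┃                                    ┃  
 ┃                                    ┃  
 ┗━━━━━━━━━━━━━━━━━━━━━━━━━━━━━━━━━━━━┛  
                                         
                                         
                                         
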